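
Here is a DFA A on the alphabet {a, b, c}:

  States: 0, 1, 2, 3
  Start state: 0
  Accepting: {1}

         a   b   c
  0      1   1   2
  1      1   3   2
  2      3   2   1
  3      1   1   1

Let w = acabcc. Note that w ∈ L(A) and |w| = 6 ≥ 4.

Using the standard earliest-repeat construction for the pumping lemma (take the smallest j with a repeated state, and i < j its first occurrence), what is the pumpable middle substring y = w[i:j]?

Run of A on w = a c a b c c:
  step 0: 0  (start)
  step 1: 1  (read a: 0→1)
  step 2: 2  (read c: 1→2)
  step 3: 3  (read a: 2→3)
  step 4: 1  (read b: 3→1)   ← first repeat (1 seen earlier)
  step 5: 2  (read c: 1→2)
  step 6: 1  (read c: 2→1)

So i = 1, j = 4, giving x = w[0:1] = a, y = w[1:4] = cab, z = w[4:6] = cc.
Check: |xy| = 4 ≤ 4 and |y| = 3 ≥ 1. Reading y takes A from 1 back to 1, so every xyⁱz is accepted.
Pumping length from the standard proof: p = 4 (the number of states). The repeated state found above gives |xy| = j ≤ 4 and |y| = j − i ≥ 1.

cab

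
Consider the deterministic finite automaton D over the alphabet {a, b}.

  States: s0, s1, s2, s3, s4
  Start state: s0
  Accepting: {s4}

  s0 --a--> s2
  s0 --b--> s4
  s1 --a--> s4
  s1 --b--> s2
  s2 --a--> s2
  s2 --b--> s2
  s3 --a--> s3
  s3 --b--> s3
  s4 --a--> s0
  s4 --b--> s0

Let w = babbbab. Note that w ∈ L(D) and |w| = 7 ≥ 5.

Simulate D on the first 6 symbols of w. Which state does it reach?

State sequence: s0 -b-> s4 -a-> s0 -b-> s4 -b-> s0 -b-> s4 -a-> s0

After reading 6 characters, D is in state s0.
(This kind of state-tracing is the core of the pumping-lemma construction: with 5 states, pigeonhole forces a repeat within the first 5 steps.)

s0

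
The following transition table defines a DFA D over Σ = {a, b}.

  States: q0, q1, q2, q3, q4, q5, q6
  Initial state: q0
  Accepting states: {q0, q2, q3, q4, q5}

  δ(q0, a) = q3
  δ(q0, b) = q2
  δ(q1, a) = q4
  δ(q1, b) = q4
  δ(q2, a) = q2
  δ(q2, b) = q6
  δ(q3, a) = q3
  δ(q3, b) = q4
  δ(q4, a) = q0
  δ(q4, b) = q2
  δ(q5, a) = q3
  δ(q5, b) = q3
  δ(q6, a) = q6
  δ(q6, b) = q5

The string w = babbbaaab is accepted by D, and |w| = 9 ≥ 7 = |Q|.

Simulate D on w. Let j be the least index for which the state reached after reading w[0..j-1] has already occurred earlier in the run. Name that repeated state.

State sequence: q0 -b-> q2 -a-> q2 -b-> q6 -b-> q5 -b-> q3 -a-> q3 -a-> q3 -a-> q3 -b-> q4
First repeat at step 2: q2 was already visited.

The earliest repeat is at step j = 2: D is in q2, which it already visited at step i = 1.
Since D has 7 states, any run of length ≥ 7 visits 7+1 states, so by pigeonhole some state repeats within the first 7 steps — that repeat gives the pumpable loop.

q2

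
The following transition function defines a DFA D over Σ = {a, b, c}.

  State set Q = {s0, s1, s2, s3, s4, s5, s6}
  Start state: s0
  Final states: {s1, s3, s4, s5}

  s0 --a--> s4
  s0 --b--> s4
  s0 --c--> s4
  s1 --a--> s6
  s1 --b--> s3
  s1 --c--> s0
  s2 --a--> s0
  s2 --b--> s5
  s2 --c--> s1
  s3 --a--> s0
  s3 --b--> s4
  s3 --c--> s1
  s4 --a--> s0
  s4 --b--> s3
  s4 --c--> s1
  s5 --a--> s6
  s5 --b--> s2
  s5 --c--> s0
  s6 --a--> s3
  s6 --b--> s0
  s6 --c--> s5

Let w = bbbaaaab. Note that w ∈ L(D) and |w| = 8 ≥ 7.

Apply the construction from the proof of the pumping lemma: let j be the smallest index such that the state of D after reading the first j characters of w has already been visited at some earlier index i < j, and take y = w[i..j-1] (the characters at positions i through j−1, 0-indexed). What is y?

State sequence: s0 -b-> s4 -b-> s3 -b-> s4 -a-> s0 -a-> s4 -a-> s0 -a-> s4 -b-> s3
First repeat at step 3: s4 was already visited.

So i = 1, j = 3, giving x = w[0:1] = b, y = w[1:3] = bb, z = w[3:8] = aaaab.
Check: |xy| = 3 ≤ 7 and |y| = 2 ≥ 1. Reading y takes D from s4 back to s4, so every xyⁱz is accepted.

bb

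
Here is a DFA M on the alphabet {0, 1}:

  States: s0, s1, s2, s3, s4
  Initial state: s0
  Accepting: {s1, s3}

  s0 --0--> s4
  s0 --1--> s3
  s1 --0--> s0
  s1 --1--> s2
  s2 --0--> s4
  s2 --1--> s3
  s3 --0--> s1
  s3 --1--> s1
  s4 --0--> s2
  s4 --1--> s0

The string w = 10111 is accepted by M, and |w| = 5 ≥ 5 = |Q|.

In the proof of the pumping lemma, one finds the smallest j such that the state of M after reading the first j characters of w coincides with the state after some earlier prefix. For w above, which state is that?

s3

State sequence: s0 -1-> s3 -0-> s1 -1-> s2 -1-> s3 -1-> s1
First repeat at step 4: s3 was already visited.

The earliest repeat is at step j = 4: M is in s3, which it already visited at step i = 1.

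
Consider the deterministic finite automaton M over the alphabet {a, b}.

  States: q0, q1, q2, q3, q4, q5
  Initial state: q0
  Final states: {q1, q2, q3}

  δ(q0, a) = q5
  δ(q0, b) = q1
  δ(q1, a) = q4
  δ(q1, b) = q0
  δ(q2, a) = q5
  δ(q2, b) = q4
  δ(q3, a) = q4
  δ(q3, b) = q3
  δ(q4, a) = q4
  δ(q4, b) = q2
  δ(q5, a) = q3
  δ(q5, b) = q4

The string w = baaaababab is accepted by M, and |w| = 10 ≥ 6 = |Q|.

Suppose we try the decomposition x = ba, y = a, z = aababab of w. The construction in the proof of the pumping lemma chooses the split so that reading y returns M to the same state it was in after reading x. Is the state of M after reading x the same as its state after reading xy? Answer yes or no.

yes

State sequence: q0 -b-> q1 -a-> q4 -a-> q4

After x (step 2): q4. After xy (step 3): q4.
They match, so y = a drives M around a cycle from q4 back to itself; pumping y any number of times keeps M in q4 before reading z, and xyⁱz ∈ L(M) for every i ≥ 0.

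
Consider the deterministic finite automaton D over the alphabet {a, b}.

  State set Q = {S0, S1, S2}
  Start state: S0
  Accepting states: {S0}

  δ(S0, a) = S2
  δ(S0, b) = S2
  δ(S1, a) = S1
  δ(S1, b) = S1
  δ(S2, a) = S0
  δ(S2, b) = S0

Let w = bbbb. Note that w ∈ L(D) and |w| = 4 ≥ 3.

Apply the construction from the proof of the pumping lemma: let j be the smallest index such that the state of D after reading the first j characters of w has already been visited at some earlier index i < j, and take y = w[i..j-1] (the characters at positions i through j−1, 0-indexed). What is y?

Run of D on w = b b b b:
  step 0: S0  (start)
  step 1: S2  (read b: S0→S2)
  step 2: S0  (read b: S2→S0)   ← first repeat (S0 seen earlier)
  step 3: S2  (read b: S0→S2)
  step 4: S0  (read b: S2→S0)

So i = 0, j = 2, giving x = w[0:0] = ε, y = w[0:2] = bb, z = w[2:4] = bb.
Check: |xy| = 2 ≤ 3 and |y| = 2 ≥ 1. Reading y takes D from S0 back to S0, so every xyⁱz is accepted.
Pumping length from the standard proof: p = 3 (the number of states). The repeated state found above gives |xy| = j ≤ 3 and |y| = j − i ≥ 1.

bb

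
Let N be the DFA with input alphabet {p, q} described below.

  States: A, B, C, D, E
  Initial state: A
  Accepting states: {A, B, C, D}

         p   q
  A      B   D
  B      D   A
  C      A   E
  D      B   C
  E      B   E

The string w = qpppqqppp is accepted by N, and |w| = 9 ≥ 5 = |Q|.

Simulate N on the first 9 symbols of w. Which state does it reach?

State sequence: A -q-> D -p-> B -p-> D -p-> B -q-> A -q-> D -p-> B -p-> D -p-> B

After reading 9 characters, N is in state B.

B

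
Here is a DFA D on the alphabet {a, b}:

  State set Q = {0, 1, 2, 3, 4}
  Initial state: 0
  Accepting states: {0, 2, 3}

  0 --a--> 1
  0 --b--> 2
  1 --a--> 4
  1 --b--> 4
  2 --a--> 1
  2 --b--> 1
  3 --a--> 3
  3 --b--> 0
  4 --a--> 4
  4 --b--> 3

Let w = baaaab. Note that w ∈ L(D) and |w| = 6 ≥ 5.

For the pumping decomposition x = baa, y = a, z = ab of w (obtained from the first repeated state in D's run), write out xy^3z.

xy^3z = baa·a·a·a·ab = baaaaaab.
Reading y = a takes D from 4 back to 4, so after x·y·y·y the machine is still in 4, and z then leads to the accepting state 3. Hence baaaaaab ∈ L(D).

baaaaaab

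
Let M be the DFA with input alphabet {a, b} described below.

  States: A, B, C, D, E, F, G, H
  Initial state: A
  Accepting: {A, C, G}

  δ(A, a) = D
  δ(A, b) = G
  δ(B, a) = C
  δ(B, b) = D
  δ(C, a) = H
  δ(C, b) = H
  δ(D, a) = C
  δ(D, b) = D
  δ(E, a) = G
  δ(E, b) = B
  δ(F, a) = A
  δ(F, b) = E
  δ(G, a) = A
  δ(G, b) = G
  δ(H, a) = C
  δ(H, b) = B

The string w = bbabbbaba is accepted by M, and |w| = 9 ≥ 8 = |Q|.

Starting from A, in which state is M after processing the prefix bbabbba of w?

A

State sequence: A -b-> G -b-> G -a-> A -b-> G -b-> G -b-> G -a-> A

After reading 7 characters, M is in state A.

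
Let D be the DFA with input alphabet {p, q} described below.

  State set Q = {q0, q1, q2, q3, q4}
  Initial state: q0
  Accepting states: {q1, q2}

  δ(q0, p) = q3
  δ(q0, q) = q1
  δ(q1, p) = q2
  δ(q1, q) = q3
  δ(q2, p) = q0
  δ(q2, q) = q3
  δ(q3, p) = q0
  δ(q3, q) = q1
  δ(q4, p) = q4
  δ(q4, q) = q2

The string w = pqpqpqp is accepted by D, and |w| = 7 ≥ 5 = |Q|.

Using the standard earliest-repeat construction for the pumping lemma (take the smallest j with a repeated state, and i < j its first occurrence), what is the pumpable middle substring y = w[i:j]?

Run of D on w = p q p q p q p:
  step 0: q0  (start)
  step 1: q3  (read p: q0→q3)
  step 2: q1  (read q: q3→q1)
  step 3: q2  (read p: q1→q2)
  step 4: q3  (read q: q2→q3)   ← first repeat (q3 seen earlier)
  step 5: q0  (read p: q3→q0)
  step 6: q1  (read q: q0→q1)
  step 7: q2  (read p: q1→q2)

So i = 1, j = 4, giving x = w[0:1] = p, y = w[1:4] = qpq, z = w[4:7] = pqp.
Check: |xy| = 4 ≤ 5 and |y| = 3 ≥ 1. Reading y takes D from q3 back to q3, so every xyⁱz is accepted.

qpq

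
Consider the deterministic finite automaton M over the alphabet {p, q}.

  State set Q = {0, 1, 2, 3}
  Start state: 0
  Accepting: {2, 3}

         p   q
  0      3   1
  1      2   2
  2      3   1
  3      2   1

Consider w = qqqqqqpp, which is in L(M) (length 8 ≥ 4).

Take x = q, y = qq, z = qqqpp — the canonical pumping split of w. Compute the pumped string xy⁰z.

xy⁰z = xz = q·qqqpp = qqqqpp.
Reading y = qq takes M from 1 back to 1, so after x the machine is still in 1, and z then leads to the accepting state 2. Hence qqqqpp ∈ L(M).

qqqqpp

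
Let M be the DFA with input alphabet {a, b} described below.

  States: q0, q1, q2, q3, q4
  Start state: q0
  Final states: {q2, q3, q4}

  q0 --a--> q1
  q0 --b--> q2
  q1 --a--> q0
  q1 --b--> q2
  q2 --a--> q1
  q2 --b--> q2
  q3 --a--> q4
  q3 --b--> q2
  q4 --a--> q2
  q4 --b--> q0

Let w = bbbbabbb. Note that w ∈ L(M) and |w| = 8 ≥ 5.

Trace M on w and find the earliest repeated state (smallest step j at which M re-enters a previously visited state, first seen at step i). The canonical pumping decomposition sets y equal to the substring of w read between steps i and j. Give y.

b

State sequence: q0 -b-> q2 -b-> q2 -b-> q2 -b-> q2 -a-> q1 -b-> q2 -b-> q2 -b-> q2
First repeat at step 2: q2 was already visited.

So i = 1, j = 2, giving x = w[0:1] = b, y = w[1:2] = b, z = w[2:8] = bbabbb.
Check: |xy| = 2 ≤ 5 and |y| = 1 ≥ 1. Reading y takes M from q2 back to q2, so every xyⁱz is accepted.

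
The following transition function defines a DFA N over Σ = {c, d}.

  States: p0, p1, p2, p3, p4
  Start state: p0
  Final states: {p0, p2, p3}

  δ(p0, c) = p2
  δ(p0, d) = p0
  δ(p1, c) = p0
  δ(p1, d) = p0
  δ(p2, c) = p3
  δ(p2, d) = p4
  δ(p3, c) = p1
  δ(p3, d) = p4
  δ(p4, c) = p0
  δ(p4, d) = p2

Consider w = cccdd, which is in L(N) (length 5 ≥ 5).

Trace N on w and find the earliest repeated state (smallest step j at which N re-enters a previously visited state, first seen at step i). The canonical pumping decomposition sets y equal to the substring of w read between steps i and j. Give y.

cccd

Run of N on w = c c c d d:
  step 0: p0  (start)
  step 1: p2  (read c: p0→p2)
  step 2: p3  (read c: p2→p3)
  step 3: p1  (read c: p3→p1)
  step 4: p0  (read d: p1→p0)   ← first repeat (p0 seen earlier)
  step 5: p0  (read d: p0→p0)

So i = 0, j = 4, giving x = w[0:0] = ε, y = w[0:4] = cccd, z = w[4:5] = d.
Check: |xy| = 4 ≤ 5 and |y| = 4 ≥ 1. Reading y takes N from p0 back to p0, so every xyⁱz is accepted.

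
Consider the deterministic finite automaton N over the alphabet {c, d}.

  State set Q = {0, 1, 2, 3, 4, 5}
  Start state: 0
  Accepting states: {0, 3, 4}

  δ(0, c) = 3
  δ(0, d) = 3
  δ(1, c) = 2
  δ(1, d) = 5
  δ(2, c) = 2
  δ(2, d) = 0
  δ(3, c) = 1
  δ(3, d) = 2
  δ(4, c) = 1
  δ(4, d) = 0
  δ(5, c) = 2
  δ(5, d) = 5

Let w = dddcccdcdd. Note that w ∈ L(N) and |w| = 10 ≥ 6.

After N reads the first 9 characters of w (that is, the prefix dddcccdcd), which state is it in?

2

State sequence: 0 -d-> 3 -d-> 2 -d-> 0 -c-> 3 -c-> 1 -c-> 2 -d-> 0 -c-> 3 -d-> 2

After reading 9 characters, N is in state 2.
(This kind of state-tracing is the core of the pumping-lemma construction: with 6 states, pigeonhole forces a repeat within the first 6 steps.)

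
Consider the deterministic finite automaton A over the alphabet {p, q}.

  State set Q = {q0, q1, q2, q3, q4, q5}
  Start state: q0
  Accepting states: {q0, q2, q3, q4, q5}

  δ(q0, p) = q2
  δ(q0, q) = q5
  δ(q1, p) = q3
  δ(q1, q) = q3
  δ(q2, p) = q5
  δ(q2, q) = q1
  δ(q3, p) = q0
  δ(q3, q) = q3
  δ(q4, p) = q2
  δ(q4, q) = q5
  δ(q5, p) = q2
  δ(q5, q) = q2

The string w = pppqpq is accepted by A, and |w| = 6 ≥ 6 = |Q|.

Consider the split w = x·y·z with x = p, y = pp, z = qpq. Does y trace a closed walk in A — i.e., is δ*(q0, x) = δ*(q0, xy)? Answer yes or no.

Run of A on the first 3 characters of w = p p p:
  step 0: q0  (start)
  step 1: q2  (read p: q0→q2)
  step 2: q5  (read p: q2→q5)
  step 3: q2  (read p: q5→q2)

After x (step 1): q2. After xy (step 3): q2.
They match, so y = pp drives A around a cycle from q2 back to itself; pumping y any number of times keeps A in q2 before reading z, and xyⁱz ∈ L(A) for every i ≥ 0.

yes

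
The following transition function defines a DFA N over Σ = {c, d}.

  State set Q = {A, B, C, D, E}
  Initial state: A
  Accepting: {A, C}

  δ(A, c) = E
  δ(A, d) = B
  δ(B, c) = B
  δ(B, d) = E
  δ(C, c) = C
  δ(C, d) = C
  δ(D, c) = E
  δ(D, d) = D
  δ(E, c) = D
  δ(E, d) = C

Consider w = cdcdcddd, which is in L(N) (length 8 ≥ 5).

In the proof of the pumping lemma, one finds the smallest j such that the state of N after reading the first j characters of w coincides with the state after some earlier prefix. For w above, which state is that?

State sequence: A -c-> E -d-> C -c-> C -d-> C -c-> C -d-> C -d-> C -d-> C
First repeat at step 3: C was already visited.

The earliest repeat is at step j = 3: N is in C, which it already visited at step i = 2.
The DFA has 5 states, so the proof of the pumping lemma guarantees a repeated state among the first 5+1 visited; the segment between the two visits is the pumpable y.

C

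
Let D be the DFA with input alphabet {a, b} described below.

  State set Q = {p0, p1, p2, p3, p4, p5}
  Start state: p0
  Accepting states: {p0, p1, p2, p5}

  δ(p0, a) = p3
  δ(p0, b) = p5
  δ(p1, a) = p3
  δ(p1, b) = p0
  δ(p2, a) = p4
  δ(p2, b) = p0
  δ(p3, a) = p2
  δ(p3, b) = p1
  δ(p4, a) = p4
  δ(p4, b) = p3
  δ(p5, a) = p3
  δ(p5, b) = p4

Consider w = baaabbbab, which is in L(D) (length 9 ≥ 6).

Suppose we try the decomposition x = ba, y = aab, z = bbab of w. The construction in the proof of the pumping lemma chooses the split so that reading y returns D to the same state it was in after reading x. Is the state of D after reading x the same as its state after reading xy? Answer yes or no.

yes

Run of D on the first 5 characters of w = b a a a b:
  step 0: p0  (start)
  step 1: p5  (read b: p0→p5)
  step 2: p3  (read a: p5→p3)
  step 3: p2  (read a: p3→p2)
  step 4: p4  (read a: p2→p4)
  step 5: p3  (read b: p4→p3)

After x (step 2): p3. After xy (step 5): p3.
They match, so y = aab drives D around a cycle from p3 back to itself; pumping y any number of times keeps D in p3 before reading z, and xyⁱz ∈ L(D) for every i ≥ 0.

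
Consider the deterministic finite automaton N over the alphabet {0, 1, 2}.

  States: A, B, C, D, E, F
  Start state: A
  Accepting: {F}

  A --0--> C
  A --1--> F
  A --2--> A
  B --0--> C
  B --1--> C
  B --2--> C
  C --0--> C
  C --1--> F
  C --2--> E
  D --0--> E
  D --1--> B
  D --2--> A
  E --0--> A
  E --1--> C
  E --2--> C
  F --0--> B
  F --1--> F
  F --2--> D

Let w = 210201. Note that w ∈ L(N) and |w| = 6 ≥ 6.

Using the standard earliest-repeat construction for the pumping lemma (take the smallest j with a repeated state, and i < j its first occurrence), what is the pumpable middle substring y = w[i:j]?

2

State sequence: A -2-> A -1-> F -0-> B -2-> C -0-> C -1-> F
First repeat at step 1: A was already visited.

So i = 0, j = 1, giving x = w[0:0] = ε, y = w[0:1] = 2, z = w[1:6] = 10201.
Check: |xy| = 1 ≤ 6 and |y| = 1 ≥ 1. Reading y takes N from A back to A, so every xyⁱz is accepted.
Since N has 6 states, any run of length ≥ 6 visits 6+1 states, so by pigeonhole some state repeats within the first 6 steps — that repeat gives the pumpable loop.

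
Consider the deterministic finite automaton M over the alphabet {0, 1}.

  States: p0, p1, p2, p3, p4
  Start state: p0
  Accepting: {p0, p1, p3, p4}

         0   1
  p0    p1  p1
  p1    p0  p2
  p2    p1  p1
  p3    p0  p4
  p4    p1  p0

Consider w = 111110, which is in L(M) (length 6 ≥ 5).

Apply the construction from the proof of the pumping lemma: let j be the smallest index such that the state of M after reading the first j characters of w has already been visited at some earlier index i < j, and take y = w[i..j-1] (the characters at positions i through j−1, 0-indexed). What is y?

11

State sequence: p0 -1-> p1 -1-> p2 -1-> p1 -1-> p2 -1-> p1 -0-> p0
First repeat at step 3: p1 was already visited.

So i = 1, j = 3, giving x = w[0:1] = 1, y = w[1:3] = 11, z = w[3:6] = 110.
Check: |xy| = 3 ≤ 5 and |y| = 2 ≥ 1. Reading y takes M from p1 back to p1, so every xyⁱz is accepted.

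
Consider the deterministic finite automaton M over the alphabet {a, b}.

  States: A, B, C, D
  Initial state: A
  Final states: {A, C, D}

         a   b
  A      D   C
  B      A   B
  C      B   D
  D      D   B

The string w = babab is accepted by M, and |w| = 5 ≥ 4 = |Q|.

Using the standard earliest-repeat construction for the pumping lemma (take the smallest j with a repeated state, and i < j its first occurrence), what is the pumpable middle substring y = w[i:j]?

b

State sequence: A -b-> C -a-> B -b-> B -a-> A -b-> C
First repeat at step 3: B was already visited.

So i = 2, j = 3, giving x = w[0:2] = ba, y = w[2:3] = b, z = w[3:5] = ab.
Check: |xy| = 3 ≤ 4 and |y| = 1 ≥ 1. Reading y takes M from B back to B, so every xyⁱz is accepted.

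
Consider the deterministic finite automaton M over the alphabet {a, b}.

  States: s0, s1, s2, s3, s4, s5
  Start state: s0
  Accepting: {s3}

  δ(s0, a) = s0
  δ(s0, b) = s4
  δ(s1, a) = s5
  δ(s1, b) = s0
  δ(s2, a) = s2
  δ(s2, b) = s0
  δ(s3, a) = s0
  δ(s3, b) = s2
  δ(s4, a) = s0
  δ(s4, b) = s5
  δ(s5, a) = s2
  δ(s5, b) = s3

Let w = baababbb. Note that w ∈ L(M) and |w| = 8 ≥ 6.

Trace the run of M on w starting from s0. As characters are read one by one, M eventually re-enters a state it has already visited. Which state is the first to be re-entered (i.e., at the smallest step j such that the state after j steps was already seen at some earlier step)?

State sequence: s0 -b-> s4 -a-> s0 -a-> s0 -b-> s4 -a-> s0 -b-> s4 -b-> s5 -b-> s3
First repeat at step 2: s0 was already visited.

The earliest repeat is at step j = 2: M is in s0, which it already visited at step i = 0.
The DFA has 6 states, so the proof of the pumping lemma guarantees a repeated state among the first 6+1 visited; the segment between the two visits is the pumpable y.

s0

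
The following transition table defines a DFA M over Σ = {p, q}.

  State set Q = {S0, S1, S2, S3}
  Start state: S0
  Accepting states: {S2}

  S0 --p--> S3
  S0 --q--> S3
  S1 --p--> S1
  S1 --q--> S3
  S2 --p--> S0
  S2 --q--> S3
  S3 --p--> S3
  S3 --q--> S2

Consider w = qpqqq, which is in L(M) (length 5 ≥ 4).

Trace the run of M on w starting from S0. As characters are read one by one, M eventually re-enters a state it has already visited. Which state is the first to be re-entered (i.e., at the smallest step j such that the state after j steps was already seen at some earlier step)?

S3

Run of M on w = q p q q q:
  step 0: S0  (start)
  step 1: S3  (read q: S0→S3)
  step 2: S3  (read p: S3→S3)   ← first repeat (S3 seen earlier)
  step 3: S2  (read q: S3→S2)
  step 4: S3  (read q: S2→S3)
  step 5: S2  (read q: S3→S2)

The earliest repeat is at step j = 2: M is in S3, which it already visited at step i = 1.
The DFA has 4 states, so the proof of the pumping lemma guarantees a repeated state among the first 4+1 visited; the segment between the two visits is the pumpable y.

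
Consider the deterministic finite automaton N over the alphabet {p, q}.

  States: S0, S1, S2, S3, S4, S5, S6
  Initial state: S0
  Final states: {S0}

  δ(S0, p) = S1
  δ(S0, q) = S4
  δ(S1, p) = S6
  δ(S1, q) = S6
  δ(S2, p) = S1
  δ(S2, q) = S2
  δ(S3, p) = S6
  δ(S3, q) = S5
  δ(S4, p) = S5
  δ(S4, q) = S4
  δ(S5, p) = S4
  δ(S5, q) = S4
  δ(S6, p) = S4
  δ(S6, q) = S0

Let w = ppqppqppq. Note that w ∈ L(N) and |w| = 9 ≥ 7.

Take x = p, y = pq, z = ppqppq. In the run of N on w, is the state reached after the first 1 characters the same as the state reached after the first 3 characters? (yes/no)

Run of N on the first 3 characters of w = p p q:
  step 0: S0  (start)
  step 1: S1  (read p: S0→S1)
  step 2: S6  (read p: S1→S6)
  step 3: S0  (read q: S6→S0)

After x (step 1): S1. After xy (step 3): S0.
They differ (S1 ≠ S0), so y is not a cycle from the state after x; this split is not the one the pumping-lemma construction produces, and pumping y need not keep the string in L(N).

no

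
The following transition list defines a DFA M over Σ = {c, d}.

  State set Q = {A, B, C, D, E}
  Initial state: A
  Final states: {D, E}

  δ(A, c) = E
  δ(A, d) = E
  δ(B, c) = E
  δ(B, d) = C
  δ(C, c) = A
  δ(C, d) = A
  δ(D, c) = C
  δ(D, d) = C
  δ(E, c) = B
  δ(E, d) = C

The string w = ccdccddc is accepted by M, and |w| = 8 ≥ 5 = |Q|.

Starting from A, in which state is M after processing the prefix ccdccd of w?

C

Run of M on the first 6 characters of w = c c d c c d:
  step 0: A  (start)
  step 1: E  (read c: A→E)
  step 2: B  (read c: E→B)
  step 3: C  (read d: B→C)
  step 4: A  (read c: C→A)
  step 5: E  (read c: A→E)
  step 6: C  (read d: E→C)

After reading 6 characters, M is in state C.
(This kind of state-tracing is the core of the pumping-lemma construction: with 5 states, pigeonhole forces a repeat within the first 5 steps.)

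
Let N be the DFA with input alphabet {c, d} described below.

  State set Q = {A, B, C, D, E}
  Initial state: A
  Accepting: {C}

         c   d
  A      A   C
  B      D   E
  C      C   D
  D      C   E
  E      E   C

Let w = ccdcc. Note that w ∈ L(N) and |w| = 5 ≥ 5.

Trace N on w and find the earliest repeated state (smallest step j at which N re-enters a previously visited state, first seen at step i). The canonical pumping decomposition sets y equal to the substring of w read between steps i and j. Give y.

c

Run of N on w = c c d c c:
  step 0: A  (start)
  step 1: A  (read c: A→A)   ← first repeat (A seen earlier)
  step 2: A  (read c: A→A)
  step 3: C  (read d: A→C)
  step 4: C  (read c: C→C)
  step 5: C  (read c: C→C)

So i = 0, j = 1, giving x = w[0:0] = ε, y = w[0:1] = c, z = w[1:5] = cdcc.
Check: |xy| = 1 ≤ 5 and |y| = 1 ≥ 1. Reading y takes N from A back to A, so every xyⁱz is accepted.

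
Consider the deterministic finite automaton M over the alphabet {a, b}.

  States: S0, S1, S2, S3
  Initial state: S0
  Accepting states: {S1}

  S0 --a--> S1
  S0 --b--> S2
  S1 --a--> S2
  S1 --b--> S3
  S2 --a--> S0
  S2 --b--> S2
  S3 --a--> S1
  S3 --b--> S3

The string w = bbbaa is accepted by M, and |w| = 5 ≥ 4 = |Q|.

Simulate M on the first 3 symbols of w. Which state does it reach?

Run of M on the first 3 characters of w = b b b:
  step 0: S0  (start)
  step 1: S2  (read b: S0→S2)
  step 2: S2  (read b: S2→S2)
  step 3: S2  (read b: S2→S2)

After reading 3 characters, M is in state S2.
(This kind of state-tracing is the core of the pumping-lemma construction: with 4 states, pigeonhole forces a repeat within the first 4 steps.)

S2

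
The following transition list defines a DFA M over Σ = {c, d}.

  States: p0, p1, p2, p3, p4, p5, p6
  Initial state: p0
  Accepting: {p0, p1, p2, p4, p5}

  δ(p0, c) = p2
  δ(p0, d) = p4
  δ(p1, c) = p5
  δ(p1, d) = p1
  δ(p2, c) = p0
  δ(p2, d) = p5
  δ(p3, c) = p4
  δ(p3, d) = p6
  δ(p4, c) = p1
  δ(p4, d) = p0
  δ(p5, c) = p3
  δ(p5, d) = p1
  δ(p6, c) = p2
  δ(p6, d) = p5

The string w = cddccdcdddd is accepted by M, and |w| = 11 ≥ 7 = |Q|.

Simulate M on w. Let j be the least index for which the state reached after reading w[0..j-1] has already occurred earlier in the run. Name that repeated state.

State sequence: p0 -c-> p2 -d-> p5 -d-> p1 -c-> p5 -c-> p3 -d-> p6 -c-> p2 -d-> p5 -d-> p1 -d-> p1 -d-> p1
First repeat at step 4: p5 was already visited.

The earliest repeat is at step j = 4: M is in p5, which it already visited at step i = 2.
Since M has 7 states, any run of length ≥ 7 visits 7+1 states, so by pigeonhole some state repeats within the first 7 steps — that repeat gives the pumpable loop.

p5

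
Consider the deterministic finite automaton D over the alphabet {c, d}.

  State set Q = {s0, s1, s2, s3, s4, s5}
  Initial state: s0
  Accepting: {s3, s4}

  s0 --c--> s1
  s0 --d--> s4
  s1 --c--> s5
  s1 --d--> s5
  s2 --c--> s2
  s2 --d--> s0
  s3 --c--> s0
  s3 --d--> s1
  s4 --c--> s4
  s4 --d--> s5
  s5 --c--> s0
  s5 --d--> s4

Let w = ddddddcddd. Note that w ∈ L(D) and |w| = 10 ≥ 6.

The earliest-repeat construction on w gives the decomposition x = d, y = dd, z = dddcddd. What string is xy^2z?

xy^2z = d·dd·dd·dddcddd = ddddddddcddd.
Reading y = dd takes D from s4 back to s4, so after x·y·y the machine is still in s4, and z then leads to the accepting state s4. Hence ddddddddcddd ∈ L(D).

ddddddddcddd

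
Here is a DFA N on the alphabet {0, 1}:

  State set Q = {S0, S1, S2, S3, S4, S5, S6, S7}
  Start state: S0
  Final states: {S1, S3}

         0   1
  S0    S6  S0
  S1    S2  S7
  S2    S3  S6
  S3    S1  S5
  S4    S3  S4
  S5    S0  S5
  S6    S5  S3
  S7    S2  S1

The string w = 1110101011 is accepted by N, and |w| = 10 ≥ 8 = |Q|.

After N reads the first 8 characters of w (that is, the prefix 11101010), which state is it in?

S2

Run of N on the first 8 characters of w = 1 1 1 0 1 0 1 0:
  step 0: S0  (start)
  step 1: S0  (read 1: S0→S0)
  step 2: S0  (read 1: S0→S0)
  step 3: S0  (read 1: S0→S0)
  step 4: S6  (read 0: S0→S6)
  step 5: S3  (read 1: S6→S3)
  step 6: S1  (read 0: S3→S1)
  step 7: S7  (read 1: S1→S7)
  step 8: S2  (read 0: S7→S2)

After reading 8 characters, N is in state S2.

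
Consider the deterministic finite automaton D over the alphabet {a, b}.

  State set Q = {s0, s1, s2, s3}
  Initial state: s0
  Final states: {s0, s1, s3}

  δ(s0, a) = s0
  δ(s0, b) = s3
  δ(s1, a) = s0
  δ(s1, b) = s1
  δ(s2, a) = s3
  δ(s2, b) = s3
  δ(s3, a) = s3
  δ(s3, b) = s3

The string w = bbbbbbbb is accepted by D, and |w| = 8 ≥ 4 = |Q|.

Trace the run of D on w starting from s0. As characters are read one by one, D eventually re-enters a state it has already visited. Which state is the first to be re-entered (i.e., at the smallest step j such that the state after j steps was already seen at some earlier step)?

Run of D on w = b b b b b b b b:
  step 0: s0  (start)
  step 1: s3  (read b: s0→s3)
  step 2: s3  (read b: s3→s3)   ← first repeat (s3 seen earlier)
  step 3: s3  (read b: s3→s3)
  step 4: s3  (read b: s3→s3)
  step 5: s3  (read b: s3→s3)
  step 6: s3  (read b: s3→s3)
  step 7: s3  (read b: s3→s3)
  step 8: s3  (read b: s3→s3)

The earliest repeat is at step j = 2: D is in s3, which it already visited at step i = 1.
The DFA has 4 states, so the proof of the pumping lemma guarantees a repeated state among the first 4+1 visited; the segment between the two visits is the pumpable y.

s3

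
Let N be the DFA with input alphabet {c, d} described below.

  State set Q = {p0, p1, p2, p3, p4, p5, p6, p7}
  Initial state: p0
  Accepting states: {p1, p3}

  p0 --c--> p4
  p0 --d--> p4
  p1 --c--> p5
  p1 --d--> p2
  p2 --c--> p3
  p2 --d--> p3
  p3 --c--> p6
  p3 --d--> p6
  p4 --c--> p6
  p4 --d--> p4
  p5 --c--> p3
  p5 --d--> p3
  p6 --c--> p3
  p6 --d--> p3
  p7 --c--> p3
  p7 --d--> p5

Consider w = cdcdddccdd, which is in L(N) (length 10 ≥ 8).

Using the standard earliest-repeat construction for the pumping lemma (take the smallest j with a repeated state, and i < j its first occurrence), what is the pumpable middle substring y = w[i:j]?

d

State sequence: p0 -c-> p4 -d-> p4 -c-> p6 -d-> p3 -d-> p6 -d-> p3 -c-> p6 -c-> p3 -d-> p6 -d-> p3
First repeat at step 2: p4 was already visited.

So i = 1, j = 2, giving x = w[0:1] = c, y = w[1:2] = d, z = w[2:10] = cdddccdd.
Check: |xy| = 2 ≤ 8 and |y| = 1 ≥ 1. Reading y takes N from p4 back to p4, so every xyⁱz is accepted.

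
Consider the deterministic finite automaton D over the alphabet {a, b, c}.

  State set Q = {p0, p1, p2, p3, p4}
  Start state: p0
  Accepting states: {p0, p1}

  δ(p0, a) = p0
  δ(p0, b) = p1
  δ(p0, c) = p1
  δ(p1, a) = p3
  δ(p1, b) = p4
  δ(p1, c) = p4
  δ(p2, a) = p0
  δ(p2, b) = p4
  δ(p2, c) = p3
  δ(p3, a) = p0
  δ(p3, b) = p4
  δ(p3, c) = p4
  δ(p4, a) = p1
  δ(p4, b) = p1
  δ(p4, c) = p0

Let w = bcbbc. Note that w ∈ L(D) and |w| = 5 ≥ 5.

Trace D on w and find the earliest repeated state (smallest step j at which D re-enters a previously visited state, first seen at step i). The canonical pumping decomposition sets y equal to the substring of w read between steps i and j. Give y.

cb

State sequence: p0 -b-> p1 -c-> p4 -b-> p1 -b-> p4 -c-> p0
First repeat at step 3: p1 was already visited.

So i = 1, j = 3, giving x = w[0:1] = b, y = w[1:3] = cb, z = w[3:5] = bc.
Check: |xy| = 3 ≤ 5 and |y| = 2 ≥ 1. Reading y takes D from p1 back to p1, so every xyⁱz is accepted.
The DFA has 5 states, so the proof of the pumping lemma guarantees a repeated state among the first 5+1 visited; the segment between the two visits is the pumpable y.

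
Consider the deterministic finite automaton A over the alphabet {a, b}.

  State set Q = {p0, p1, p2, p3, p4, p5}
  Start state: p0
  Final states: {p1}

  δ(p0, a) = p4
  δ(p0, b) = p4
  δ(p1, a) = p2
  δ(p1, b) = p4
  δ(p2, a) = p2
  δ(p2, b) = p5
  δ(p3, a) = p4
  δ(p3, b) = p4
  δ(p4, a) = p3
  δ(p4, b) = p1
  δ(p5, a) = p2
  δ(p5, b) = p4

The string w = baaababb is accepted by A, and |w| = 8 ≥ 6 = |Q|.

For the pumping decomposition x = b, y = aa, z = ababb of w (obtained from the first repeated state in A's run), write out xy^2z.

baaaaababb

xy^2z = b·aa·aa·ababb = baaaaababb.
Reading y = aa takes A from p4 back to p4, so after x·y·y the machine is still in p4, and z then leads to the accepting state p1. Hence baaaaababb ∈ L(A).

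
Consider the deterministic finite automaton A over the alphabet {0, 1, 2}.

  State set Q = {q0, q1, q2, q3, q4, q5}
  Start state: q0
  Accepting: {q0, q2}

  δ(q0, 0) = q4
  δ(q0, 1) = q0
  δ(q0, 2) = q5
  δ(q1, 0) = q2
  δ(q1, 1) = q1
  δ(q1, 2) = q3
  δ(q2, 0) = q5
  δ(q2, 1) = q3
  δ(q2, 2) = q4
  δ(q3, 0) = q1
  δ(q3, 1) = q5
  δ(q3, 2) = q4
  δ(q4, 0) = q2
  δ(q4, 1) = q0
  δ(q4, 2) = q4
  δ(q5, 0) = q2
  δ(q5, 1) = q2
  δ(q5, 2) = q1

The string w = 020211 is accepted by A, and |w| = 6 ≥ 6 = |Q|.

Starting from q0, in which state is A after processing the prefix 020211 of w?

State sequence: q0 -0-> q4 -2-> q4 -0-> q2 -2-> q4 -1-> q0 -1-> q0

After reading 6 characters, A is in state q0.

q0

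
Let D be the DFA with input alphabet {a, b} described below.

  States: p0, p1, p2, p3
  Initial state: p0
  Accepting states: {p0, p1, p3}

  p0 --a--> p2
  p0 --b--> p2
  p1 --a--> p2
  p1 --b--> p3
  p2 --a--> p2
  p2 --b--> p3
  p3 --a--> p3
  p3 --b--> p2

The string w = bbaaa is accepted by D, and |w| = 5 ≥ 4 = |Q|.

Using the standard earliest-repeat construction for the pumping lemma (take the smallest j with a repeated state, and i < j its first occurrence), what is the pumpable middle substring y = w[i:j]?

a

Run of D on w = b b a a a:
  step 0: p0  (start)
  step 1: p2  (read b: p0→p2)
  step 2: p3  (read b: p2→p3)
  step 3: p3  (read a: p3→p3)   ← first repeat (p3 seen earlier)
  step 4: p3  (read a: p3→p3)
  step 5: p3  (read a: p3→p3)

So i = 2, j = 3, giving x = w[0:2] = bb, y = w[2:3] = a, z = w[3:5] = aa.
Check: |xy| = 3 ≤ 4 and |y| = 1 ≥ 1. Reading y takes D from p3 back to p3, so every xyⁱz is accepted.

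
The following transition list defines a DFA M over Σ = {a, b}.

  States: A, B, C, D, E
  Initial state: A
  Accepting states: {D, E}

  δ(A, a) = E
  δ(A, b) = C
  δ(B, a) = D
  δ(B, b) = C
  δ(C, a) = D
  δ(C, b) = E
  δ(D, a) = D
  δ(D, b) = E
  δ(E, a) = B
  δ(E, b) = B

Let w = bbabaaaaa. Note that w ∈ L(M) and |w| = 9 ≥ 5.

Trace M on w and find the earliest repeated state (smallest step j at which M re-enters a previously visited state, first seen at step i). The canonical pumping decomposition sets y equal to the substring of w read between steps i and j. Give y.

State sequence: A -b-> C -b-> E -a-> B -b-> C -a-> D -a-> D -a-> D -a-> D -a-> D
First repeat at step 4: C was already visited.

So i = 1, j = 4, giving x = w[0:1] = b, y = w[1:4] = bab, z = w[4:9] = aaaaa.
Check: |xy| = 4 ≤ 5 and |y| = 3 ≥ 1. Reading y takes M from C back to C, so every xyⁱz is accepted.
Pumping length from the standard proof: p = 5 (the number of states). The repeated state found above gives |xy| = j ≤ 5 and |y| = j − i ≥ 1.

bab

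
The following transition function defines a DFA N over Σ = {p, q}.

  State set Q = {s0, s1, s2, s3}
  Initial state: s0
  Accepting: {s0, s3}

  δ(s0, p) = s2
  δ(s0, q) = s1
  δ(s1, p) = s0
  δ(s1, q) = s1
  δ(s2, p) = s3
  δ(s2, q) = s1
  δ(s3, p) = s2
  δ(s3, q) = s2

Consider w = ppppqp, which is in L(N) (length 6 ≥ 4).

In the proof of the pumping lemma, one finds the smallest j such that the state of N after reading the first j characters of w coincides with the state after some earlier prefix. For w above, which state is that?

s2

State sequence: s0 -p-> s2 -p-> s3 -p-> s2 -p-> s3 -q-> s2 -p-> s3
First repeat at step 3: s2 was already visited.

The earliest repeat is at step j = 3: N is in s2, which it already visited at step i = 1.
The DFA has 4 states, so the proof of the pumping lemma guarantees a repeated state among the first 4+1 visited; the segment between the two visits is the pumpable y.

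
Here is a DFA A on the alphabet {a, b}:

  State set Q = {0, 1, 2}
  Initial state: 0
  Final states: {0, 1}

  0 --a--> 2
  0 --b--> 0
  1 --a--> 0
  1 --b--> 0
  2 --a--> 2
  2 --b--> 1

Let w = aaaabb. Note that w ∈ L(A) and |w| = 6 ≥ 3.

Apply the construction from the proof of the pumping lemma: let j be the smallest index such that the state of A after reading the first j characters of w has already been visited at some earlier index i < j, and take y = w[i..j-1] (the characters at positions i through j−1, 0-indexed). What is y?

State sequence: 0 -a-> 2 -a-> 2 -a-> 2 -a-> 2 -b-> 1 -b-> 0
First repeat at step 2: 2 was already visited.

So i = 1, j = 2, giving x = w[0:1] = a, y = w[1:2] = a, z = w[2:6] = aabb.
Check: |xy| = 2 ≤ 3 and |y| = 1 ≥ 1. Reading y takes A from 2 back to 2, so every xyⁱz is accepted.

a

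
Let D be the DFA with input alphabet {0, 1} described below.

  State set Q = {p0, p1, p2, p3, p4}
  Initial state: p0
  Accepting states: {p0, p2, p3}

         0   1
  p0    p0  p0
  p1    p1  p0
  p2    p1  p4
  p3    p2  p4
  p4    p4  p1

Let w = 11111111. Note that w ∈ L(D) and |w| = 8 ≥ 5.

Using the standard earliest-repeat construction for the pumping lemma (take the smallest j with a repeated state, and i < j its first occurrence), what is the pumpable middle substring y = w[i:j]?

Run of D on w = 1 1 1 1 1 1 1 1:
  step 0: p0  (start)
  step 1: p0  (read 1: p0→p0)   ← first repeat (p0 seen earlier)
  step 2: p0  (read 1: p0→p0)
  step 3: p0  (read 1: p0→p0)
  step 4: p0  (read 1: p0→p0)
  step 5: p0  (read 1: p0→p0)
  step 6: p0  (read 1: p0→p0)
  step 7: p0  (read 1: p0→p0)
  step 8: p0  (read 1: p0→p0)

So i = 0, j = 1, giving x = w[0:0] = ε, y = w[0:1] = 1, z = w[1:8] = 1111111.
Check: |xy| = 1 ≤ 5 and |y| = 1 ≥ 1. Reading y takes D from p0 back to p0, so every xyⁱz is accepted.

1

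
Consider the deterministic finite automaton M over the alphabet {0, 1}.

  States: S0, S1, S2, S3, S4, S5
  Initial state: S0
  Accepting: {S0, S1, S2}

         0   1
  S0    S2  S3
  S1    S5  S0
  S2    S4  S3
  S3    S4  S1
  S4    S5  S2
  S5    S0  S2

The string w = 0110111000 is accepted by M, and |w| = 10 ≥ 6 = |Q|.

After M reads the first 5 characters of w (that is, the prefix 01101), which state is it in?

S2

State sequence: S0 -0-> S2 -1-> S3 -1-> S1 -0-> S5 -1-> S2

After reading 5 characters, M is in state S2.
(This kind of state-tracing is the core of the pumping-lemma construction: with 6 states, pigeonhole forces a repeat within the first 6 steps.)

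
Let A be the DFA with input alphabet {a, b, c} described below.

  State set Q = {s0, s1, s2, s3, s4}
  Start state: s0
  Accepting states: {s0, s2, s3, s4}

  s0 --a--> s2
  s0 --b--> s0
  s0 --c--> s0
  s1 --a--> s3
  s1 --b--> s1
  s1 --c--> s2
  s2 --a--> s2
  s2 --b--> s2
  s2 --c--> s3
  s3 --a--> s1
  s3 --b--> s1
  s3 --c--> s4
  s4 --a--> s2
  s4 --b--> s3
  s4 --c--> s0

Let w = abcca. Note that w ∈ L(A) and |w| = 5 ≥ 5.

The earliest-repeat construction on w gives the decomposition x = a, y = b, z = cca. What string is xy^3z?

abbbcca

xy^3z = a·b·b·b·cca = abbbcca.
Reading y = b takes A from s2 back to s2, so after x·y·y·y the machine is still in s2, and z then leads to the accepting state s2. Hence abbbcca ∈ L(A).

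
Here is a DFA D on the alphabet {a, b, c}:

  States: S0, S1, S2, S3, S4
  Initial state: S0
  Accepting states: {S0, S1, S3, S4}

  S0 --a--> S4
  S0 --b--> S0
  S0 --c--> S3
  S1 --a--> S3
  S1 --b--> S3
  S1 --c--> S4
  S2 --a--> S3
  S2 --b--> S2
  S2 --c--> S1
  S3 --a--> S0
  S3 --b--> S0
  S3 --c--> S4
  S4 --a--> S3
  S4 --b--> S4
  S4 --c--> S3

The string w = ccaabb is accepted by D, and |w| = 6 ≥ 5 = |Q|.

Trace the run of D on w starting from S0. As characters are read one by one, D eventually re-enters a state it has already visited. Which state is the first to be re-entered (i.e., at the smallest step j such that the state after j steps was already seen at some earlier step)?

S3

State sequence: S0 -c-> S3 -c-> S4 -a-> S3 -a-> S0 -b-> S0 -b-> S0
First repeat at step 3: S3 was already visited.

The earliest repeat is at step j = 3: D is in S3, which it already visited at step i = 1.
Since D has 5 states, any run of length ≥ 5 visits 5+1 states, so by pigeonhole some state repeats within the first 5 steps — that repeat gives the pumpable loop.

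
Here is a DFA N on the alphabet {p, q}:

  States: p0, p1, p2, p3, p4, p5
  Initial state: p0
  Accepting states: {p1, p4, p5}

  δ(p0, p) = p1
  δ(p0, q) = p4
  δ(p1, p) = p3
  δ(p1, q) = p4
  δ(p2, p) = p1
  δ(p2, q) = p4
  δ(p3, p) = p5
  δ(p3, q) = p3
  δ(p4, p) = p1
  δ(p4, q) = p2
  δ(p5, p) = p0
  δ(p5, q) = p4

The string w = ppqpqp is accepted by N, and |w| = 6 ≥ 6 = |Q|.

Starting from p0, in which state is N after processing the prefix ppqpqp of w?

Run of N on the first 6 characters of w = p p q p q p:
  step 0: p0  (start)
  step 1: p1  (read p: p0→p1)
  step 2: p3  (read p: p1→p3)
  step 3: p3  (read q: p3→p3)
  step 4: p5  (read p: p3→p5)
  step 5: p4  (read q: p5→p4)
  step 6: p1  (read p: p4→p1)

After reading 6 characters, N is in state p1.
(This kind of state-tracing is the core of the pumping-lemma construction: with 6 states, pigeonhole forces a repeat within the first 6 steps.)

p1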